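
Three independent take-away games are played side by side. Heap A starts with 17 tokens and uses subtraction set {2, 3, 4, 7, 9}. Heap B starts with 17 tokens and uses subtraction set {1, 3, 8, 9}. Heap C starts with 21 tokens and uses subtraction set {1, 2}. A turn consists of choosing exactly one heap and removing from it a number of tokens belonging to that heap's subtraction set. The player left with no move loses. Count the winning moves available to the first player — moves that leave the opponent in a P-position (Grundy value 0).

Heap A, S = {2, 3, 4, 7, 9}:
G(0) = 0
G(1) = mex{} = 0
G(2) = mex{0} = 1
G(3) = mex{0,0} = 1
G(4) = mex{1,0,0} = 2
G(5) = mex{1,1,0} = 2
G(6) = mex{2,1,1} = 0
G(7) = mex{2,2,1,0} = 3
G(8) = mex{0,2,2,0} = 1
G(9) = mex{3,0,2,1,0} = 4
G(10) = mex{1,3,0,1,0} = 2
G(11) = mex{4,1,3,2,1} = 0
G(12) = mex{2,4,1,2,1} = 0
G(13) = mex{0,2,4,0,2} = 1
G(14) = mex{0,0,2,3,2} = 1
G(15) = mex{1,0,0,1,0} = 2
G(16) = mex{1,1,0,4,3} = 2
G(17) = mex{2,1,1,2,1} = 0
G_A(17) = 0.
Heap B, S = {1, 3, 8, 9}:
G(0) = 0
G(1) = mex{0} = 1
G(2) = mex{1} = 0
G(3) = mex{0,0} = 1
G(4) = mex{1,1} = 0
G(5) = mex{0,0} = 1
G(6) = mex{1,1} = 0
G(7) = mex{0,0} = 1
G(8) = mex{1,1,0} = 2
G(9) = mex{2,0,1,0} = 3
G(10) = mex{3,1,0,1} = 2
G(11) = mex{2,2,1,0} = 3
G(12) = mex{3,3,0,1} = 2
G(13) = mex{2,2,1,0} = 3
G(14) = mex{3,3,0,1} = 2
G(15) = mex{2,2,1,0} = 3
G(16) = mex{3,3,2,1} = 0
G(17) = mex{0,2,3,2} = 1
G_B(17) = 1.
Heap C, S = {1, 2}:
n :  0  1  2  3  4  5  6  7  8  9 10 11 12 13 14 15 16 17 18 19 20 21
G :  0  1  2  0  1  2  0  1  2  0  1  2  0  1  2  0  1  2  0  1  2  0
G_C(21) = 0.
Combined Grundy value = 0 ⊕ 1 ⊕ 0 = 1.
A winning move leaves total XOR = 0, i.e. changes one component's Grundy value g to g ⊕ X where X is the current total.
Heap A: need g' = 0⊕1 = 1. Options: 17−2→G=2, 17−3→G=1, 17−4→G=1, 17−7→G=2, 17−9→G=1. Hits: 3.
Heap B: need g' = 1⊕1 = 0. Options: 17−1→G=0, 17−3→G=2, 17−8→G=3, 17−9→G=2. Hits: 1.
Heap C: need g' = 0⊕1 = 1. Options: 21−1→G=2, 21−2→G=1. Hits: 1.

5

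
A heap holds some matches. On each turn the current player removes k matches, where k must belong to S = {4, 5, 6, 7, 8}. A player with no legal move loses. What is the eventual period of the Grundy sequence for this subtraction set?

n :  0  1  2  3  4  5  6  7  8  9 10 11 12 13 14 15 16 17 18 19 20 21 22 23 24 25
G :  0  0  0  0  1  1  1  1  2  2  2  2  0  0  0  0  1  1  1  1  2  2  2  2  0  0
G(n+12) = G(n) holds for n = 0,…,7 (a full window of length max(S) = 8), so the sequence is purely periodic with period 12.

12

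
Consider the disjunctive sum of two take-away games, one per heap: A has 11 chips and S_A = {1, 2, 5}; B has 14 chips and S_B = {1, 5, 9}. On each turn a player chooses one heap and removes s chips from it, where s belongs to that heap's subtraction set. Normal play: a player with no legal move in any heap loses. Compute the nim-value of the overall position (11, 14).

2

Heap A, S = {1, 2, 5}:
n :  0  1  2  3  4  5  6  7  8  9 10 11
G :  0  1  2  0  1  2  0  1  2  0  1  2
G_A(11) = 2.
Heap B, S = {1, 5, 9}:
n :  0  1  2  3  4  5  6  7  8  9 10 11 12 13 14
G :  0  1  0  1  0  1  0  1  0  1  0  1  0  1  0
G_B(14) = 0.
Combined Grundy value = 2 ⊕ 0 = 2.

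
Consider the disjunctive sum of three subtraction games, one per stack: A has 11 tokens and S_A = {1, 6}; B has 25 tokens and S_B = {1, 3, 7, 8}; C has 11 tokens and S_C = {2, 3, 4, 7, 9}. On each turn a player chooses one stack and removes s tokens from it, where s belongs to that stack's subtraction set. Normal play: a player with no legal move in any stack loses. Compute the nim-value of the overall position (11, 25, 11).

Stack A, S = {1, 6}:
n :  0  1  2  3  4  5  6  7  8  9 10 11
G :  0  1  0  1  0  1  2  0  1  0  1  0
G_A(11) = 0.
Stack B, S = {1, 3, 7, 8}:
G(0) = 0
G(1) = mex{0} = 1
G(2) = mex{1} = 0
G(3) = mex{0,0} = 1
G(4) = mex{1,1} = 0
G(5) = mex{0,0} = 1
G(6) = mex{1,1} = 0
G(7) = mex{0,0,0} = 1
G(8) = mex{1,1,1,0} = 2
G(9) = mex{2,0,0,1} = 3
G(10) = mex{3,1,1,0} = 2
G(11) = mex{2,2,0,1} = 3
G(12) = mex{3,3,1,0} = 2
G(13) = mex{2,2,0,1} = 3
G(14) = mex{3,3,1,0} = 2
G(15) = mex{2,2,2,1} = 0
G(16) = mex{0,3,3,2} = 1
G(17) = mex{1,2,2,3} = 0
G(18) = mex{0,0,3,2} = 1
G(19) = mex{1,1,2,3} = 0
G(20) = mex{0,0,3,2} = 1
G(21) = mex{1,1,2,3} = 0
G(22) = mex{0,0,0,2} = 1
G(23) = mex{1,1,1,0} = 2
G(24) = mex{2,0,0,1} = 3
G(25) = mex{3,1,1,0} = 2
G_B(25) = 2.
Stack C, S = {2, 3, 4, 7, 9}:
n :  0  1  2  3  4  5  6  7  8  9 10 11
G :  0  0  1  1  2  2  0  3  1  4  2  0
G_C(11) = 0.
Combined Grundy value = 0 ⊕ 2 ⊕ 0 = 2.

2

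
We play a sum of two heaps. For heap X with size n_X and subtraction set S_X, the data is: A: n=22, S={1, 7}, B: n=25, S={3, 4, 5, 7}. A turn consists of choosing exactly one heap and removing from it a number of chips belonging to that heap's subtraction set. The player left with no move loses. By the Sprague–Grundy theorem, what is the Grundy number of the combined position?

Heap A, S = {1, 7}:
G(0) = 0
G(1) = mex{0} = 1
G(2) = mex{1} = 0
G(3) = mex{0} = 1
G(4) = mex{1} = 0
G(5) = mex{0} = 1
G(6) = mex{1} = 0
G(7) = mex{0,0} = 1
G(8) = mex{1,1} = 0
G(9) = mex{0,0} = 1
G(10) = mex{1,1} = 0
G(11) = mex{0,0} = 1
G(12) = mex{1,1} = 0
G(13) = mex{0,0} = 1
G(14) = mex{1,1} = 0
G(15) = mex{0,0} = 1
G(16) = mex{1,1} = 0
G(17) = mex{0,0} = 1
G(18) = mex{1,1} = 0
G(19) = mex{0,0} = 1
G(20) = mex{1,1} = 0
G(21) = mex{0,0} = 1
G(22) = mex{1,1} = 0
G_A(22) = 0.
Heap B, S = {3, 4, 5, 7}:
G(0) = 0
G(1) = mex{} = 0
G(2) = mex{} = 0
G(3) = mex{0} = 1
G(4) = mex{0,0} = 1
G(5) = mex{0,0,0} = 1
G(6) = mex{1,0,0} = 2
G(7) = mex{1,1,0,0} = 2
G(8) = mex{1,1,1,0} = 2
G(9) = mex{2,1,1,0} = 3
G(10) = mex{2,2,1,1} = 0
G(11) = mex{2,2,2,1} = 0
G(12) = mex{3,2,2,1} = 0
G(13) = mex{0,3,2,2} = 1
G(14) = mex{0,0,3,2} = 1
G(15) = mex{0,0,0,2} = 1
G(16) = mex{1,0,0,3} = 2
G(17) = mex{1,1,0,0} = 2
G(18) = mex{1,1,1,0} = 2
G(19) = mex{2,1,1,0} = 3
G(20) = mex{2,2,1,1} = 0
G(21) = mex{2,2,2,1} = 0
G(22) = mex{3,2,2,1} = 0
G(23) = mex{0,3,2,2} = 1
G(24) = mex{0,0,3,2} = 1
G(25) = mex{0,0,0,2} = 1
G_B(25) = 1.
Combined Grundy value = 0 ⊕ 1 = 1.

1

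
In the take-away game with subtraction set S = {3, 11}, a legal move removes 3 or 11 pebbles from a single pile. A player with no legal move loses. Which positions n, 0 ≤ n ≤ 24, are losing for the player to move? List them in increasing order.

n :  0  1  2  3  4  5  6  7  8  9 10 11 12 13 14 15 16 17 18 19 20 21 22 23 24
G :  0  0  0  1  1  1  0  0  0  1  1  1  2  2  0  0  0  1  1  1  0  0  0  1  1
P-positions are exactly the n with G(n) = 0.

0, 1, 2, 6, 7, 8, 14, 15, 16, 20, 21, 22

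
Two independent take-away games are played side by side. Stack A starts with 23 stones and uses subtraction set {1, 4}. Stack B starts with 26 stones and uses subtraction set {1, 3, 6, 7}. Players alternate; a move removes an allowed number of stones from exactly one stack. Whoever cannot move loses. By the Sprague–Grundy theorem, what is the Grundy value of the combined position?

1

Stack A, S = {1, 4}:
G(0) = 0
G(1) = mex{0} = 1
G(2) = mex{1} = 0
G(3) = mex{0} = 1
G(4) = mex{1,0} = 2
G(5) = mex{2,1} = 0
G(6) = mex{0,0} = 1
G(7) = mex{1,1} = 0
G(8) = mex{0,2} = 1
G(9) = mex{1,0} = 2
G(10) = mex{2,1} = 0
G(11) = mex{0,0} = 1
G(12) = mex{1,1} = 0
G(13) = mex{0,2} = 1
G(14) = mex{1,0} = 2
G(15) = mex{2,1} = 0
G(16) = mex{0,0} = 1
G(17) = mex{1,1} = 0
G(18) = mex{0,2} = 1
G(19) = mex{1,0} = 2
G(20) = mex{2,1} = 0
G(21) = mex{0,0} = 1
G(22) = mex{1,1} = 0
G(23) = mex{0,2} = 1
G_A(23) = 1.
Stack B, S = {1, 3, 6, 7}:
G(0) = 0
G(1) = mex{0} = 1
G(2) = mex{1} = 0
G(3) = mex{0,0} = 1
G(4) = mex{1,1} = 0
G(5) = mex{0,0} = 1
G(6) = mex{1,1,0} = 2
G(7) = mex{2,0,1,0} = 3
G(8) = mex{3,1,0,1} = 2
G(9) = mex{2,2,1,0} = 3
G(10) = mex{3,3,0,1} = 2
G(11) = mex{2,2,1,0} = 3
G(12) = mex{3,3,2,1} = 0
G(13) = mex{0,2,3,2} = 1
G(14) = mex{1,3,2,3} = 0
G(15) = mex{0,0,3,2} = 1
G(16) = mex{1,1,2,3} = 0
G(17) = mex{0,0,3,2} = 1
G(18) = mex{1,1,0,3} = 2
G(19) = mex{2,0,1,0} = 3
G(20) = mex{3,1,0,1} = 2
G(21) = mex{2,2,1,0} = 3
G(22) = mex{3,3,0,1} = 2
G(23) = mex{2,2,1,0} = 3
G(24) = mex{3,3,2,1} = 0
G(25) = mex{0,2,3,2} = 1
G(26) = mex{1,3,2,3} = 0
G_B(26) = 0.
Combined Grundy value = 1 ⊕ 0 = 1.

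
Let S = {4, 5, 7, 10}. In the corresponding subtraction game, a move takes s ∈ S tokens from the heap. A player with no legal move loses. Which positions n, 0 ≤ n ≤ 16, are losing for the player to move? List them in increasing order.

0, 1, 2, 3, 14, 15, 16

G(0) = 0
G(1) = mex{} = 0
G(2) = mex{} = 0
G(3) = mex{} = 0
G(4) = mex{0} = 1
G(5) = mex{0,0} = 1
G(6) = mex{0,0} = 1
G(7) = mex{0,0,0} = 1
G(8) = mex{1,0,0} = 2
G(9) = mex{1,1,0} = 2
G(10) = mex{1,1,0,0} = 2
G(11) = mex{1,1,1,0} = 2
G(12) = mex{2,1,1,0} = 3
G(13) = mex{2,2,1,0} = 3
G(14) = mex{2,2,1,1} = 0
G(15) = mex{2,2,2,1} = 0
G(16) = mex{3,2,2,1} = 0
P-positions are exactly the n with G(n) = 0.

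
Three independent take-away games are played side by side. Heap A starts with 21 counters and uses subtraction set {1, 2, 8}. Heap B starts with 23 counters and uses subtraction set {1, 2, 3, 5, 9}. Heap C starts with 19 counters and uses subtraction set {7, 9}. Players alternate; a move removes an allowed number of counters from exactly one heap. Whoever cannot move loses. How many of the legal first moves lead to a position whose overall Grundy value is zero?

Heap A, S = {1, 2, 8}:
G(0) = 0
G(1) = mex{0} = 1
G(2) = mex{1,0} = 2
G(3) = mex{2,1} = 0
G(4) = mex{0,2} = 1
G(5) = mex{1,0} = 2
G(6) = mex{2,1} = 0
G(7) = mex{0,2} = 1
G(8) = mex{1,0,0} = 2
G(9) = mex{2,1,1} = 0
G(10) = mex{0,2,2} = 1
G(11) = mex{1,0,0} = 2
G(12) = mex{2,1,1} = 0
G(13) = mex{0,2,2} = 1
G(14) = mex{1,0,0} = 2
G(15) = mex{2,1,1} = 0
G(16) = mex{0,2,2} = 1
G(17) = mex{1,0,0} = 2
G(18) = mex{2,1,1} = 0
G(19) = mex{0,2,2} = 1
G(20) = mex{1,0,0} = 2
G(21) = mex{2,1,1} = 0
G_A(21) = 0.
Heap B, S = {1, 2, 3, 5, 9}:
n :  0  1  2  3  4  5  6  7  8  9 10 11 12 13 14 15 16 17 18 19 20 21 22 23
G :  0  1  2  3  0  1  2  3  0  1  2  3  0  1  2  3  0  1  2  3  0  1  2  3
G_B(23) = 3.
Heap C, S = {7, 9}:
G(0) = 0
G(1) = mex{} = 0
G(2) = mex{} = 0
G(3) = mex{} = 0
G(4) = mex{} = 0
G(5) = mex{} = 0
G(6) = mex{} = 0
G(7) = mex{0} = 1
G(8) = mex{0} = 1
G(9) = mex{0,0} = 1
G(10) = mex{0,0} = 1
G(11) = mex{0,0} = 1
G(12) = mex{0,0} = 1
G(13) = mex{0,0} = 1
G(14) = mex{1,0} = 2
G(15) = mex{1,0} = 2
G(16) = mex{1,1} = 0
G(17) = mex{1,1} = 0
G(18) = mex{1,1} = 0
G(19) = mex{1,1} = 0
G_C(19) = 0.
Combined Grundy value = 0 ⊕ 3 ⊕ 0 = 3.
A winning move leaves total XOR = 0, i.e. changes one component's Grundy value g to g ⊕ X where X is the current total.
Heap A: need g' = 0⊕3 = 3. Options: 21−1→G=2, 21−2→G=1, 21−8→G=1. Hits: 0.
Heap B: need g' = 3⊕3 = 0. Options: 23−1→G=2, 23−2→G=1, 23−3→G=0, 23−5→G=2, 23−9→G=2. Hits: 1.
Heap C: need g' = 0⊕3 = 3. Options: 19−7→G=1, 19−9→G=1. Hits: 0.

1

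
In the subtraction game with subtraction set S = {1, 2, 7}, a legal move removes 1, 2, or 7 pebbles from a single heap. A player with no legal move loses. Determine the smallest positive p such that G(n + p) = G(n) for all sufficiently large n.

n :  0  1  2  3  4  5  6  7  8  9 10 11 12 13 14
G :  0  1  2  0  1  2  0  1  2  0  1  2  0  1  2
G(n+3) = G(n) holds for n = 0,…,6 (a full window of length max(S) = 7), so the sequence is purely periodic with period 3.

3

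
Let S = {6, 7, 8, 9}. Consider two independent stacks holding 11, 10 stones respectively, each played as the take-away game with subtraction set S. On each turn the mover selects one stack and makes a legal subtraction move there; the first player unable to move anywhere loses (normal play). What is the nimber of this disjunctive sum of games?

All stacks use S = {6, 7, 8, 9}:
G(0) = 0
G(1) = mex{} = 0
G(2) = mex{} = 0
G(3) = mex{} = 0
G(4) = mex{} = 0
G(5) = mex{} = 0
G(6) = mex{0} = 1
G(7) = mex{0,0} = 1
G(8) = mex{0,0,0} = 1
G(9) = mex{0,0,0,0} = 1
G(10) = mex{0,0,0,0} = 1
G(11) = mex{0,0,0,0} = 1
Stack A: G(11) = 1.
Stack B: G(10) = 1.
Combined Grundy value = 1 ⊕ 1 = 0.

0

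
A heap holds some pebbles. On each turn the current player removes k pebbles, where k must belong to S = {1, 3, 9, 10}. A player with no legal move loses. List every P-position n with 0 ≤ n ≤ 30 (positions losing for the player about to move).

0, 2, 4, 6, 8, 19, 21, 23, 25, 27

n :  0  1  2  3  4  5  6  7  8  9 10 11 12 13 14 15 16 17 18 19 20 21 22 23 24 25 26 27 28 29 30
G :  0  1  0  1  0  1  0  1  0  1  2  3  2  3  2  3  2  3  2  0  1  0  1  0  1  0  1  0  1  2  3
P-positions are exactly the n with G(n) = 0.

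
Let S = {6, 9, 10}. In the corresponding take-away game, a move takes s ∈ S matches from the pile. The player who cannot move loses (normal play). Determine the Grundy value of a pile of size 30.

2

n :  0  1  2  3  4  5  6  7  8  9 10 11 12 13 14 15 16 17 18 19 20 21 22 23 24 25 26 27 28 29 30
G :  0  0  0  0  0  0  1  1  1  1  1  1  2  2  2  2  0  0  0  0  0  0  1  1  1  1  1  1  2  2  2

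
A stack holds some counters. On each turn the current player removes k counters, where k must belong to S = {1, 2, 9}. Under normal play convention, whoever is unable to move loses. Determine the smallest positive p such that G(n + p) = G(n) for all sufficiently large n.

10

G(0) = 0
G(1) = mex{0} = 1
G(2) = mex{1,0} = 2
G(3) = mex{2,1} = 0
G(4) = mex{0,2} = 1
G(5) = mex{1,0} = 2
G(6) = mex{2,1} = 0
G(7) = mex{0,2} = 1
G(8) = mex{1,0} = 2
G(9) = mex{2,1,0} = 3
G(10) = mex{3,2,1} = 0
G(11) = mex{0,3,2} = 1
G(12) = mex{1,0,0} = 2
G(13) = mex{2,1,1} = 0
G(14) = mex{0,2,2} = 1
G(15) = mex{1,0,0} = 2
G(16) = mex{2,1,1} = 0
G(17) = mex{0,2,2} = 1
G(18) = mex{1,0,3} = 2
G(19) = mex{2,1,0} = 3
G(20) = mex{3,2,1} = 0
G(21) = mex{0,3,2} = 1
G(n+10) = G(n) holds for n = 0,…,8 (a full window of length max(S) = 9), so the sequence is purely periodic with period 10.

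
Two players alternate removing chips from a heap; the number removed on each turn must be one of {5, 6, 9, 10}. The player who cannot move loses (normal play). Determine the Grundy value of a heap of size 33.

0

G(0) = 0
G(1) = mex{} = 0
G(2) = mex{} = 0
G(3) = mex{} = 0
G(4) = mex{} = 0
G(5) = mex{0} = 1
G(6) = mex{0,0} = 1
G(7) = mex{0,0} = 1
G(8) = mex{0,0} = 1
G(9) = mex{0,0,0} = 1
G(10) = mex{1,0,0,0} = 2
G(11) = mex{1,1,0,0} = 2
G(12) = mex{1,1,0,0} = 2
G(13) = mex{1,1,0,0} = 2
G(14) = mex{1,1,1,0} = 2
G(15) = mex{2,1,1,1} = 0
G(16) = mex{2,2,1,1} = 0
G(17) = mex{2,2,1,1} = 0
G(18) = mex{2,2,1,1} = 0
G(19) = mex{2,2,2,1} = 0
G(20) = mex{0,2,2,2} = 1
G(21) = mex{0,0,2,2} = 1
G(22) = mex{0,0,2,2} = 1
G(23) = mex{0,0,2,2} = 1
G(24) = mex{0,0,0,2} = 1
G(25) = mex{1,0,0,0} = 2
G(26) = mex{1,1,0,0} = 2
G(27) = mex{1,1,0,0} = 2
G(28) = mex{1,1,0,0} = 2
G(29) = mex{1,1,1,0} = 2
G(30) = mex{2,1,1,1} = 0
G(31) = mex{2,2,1,1} = 0
G(32) = mex{2,2,1,1} = 0
G(33) = mex{2,2,1,1} = 0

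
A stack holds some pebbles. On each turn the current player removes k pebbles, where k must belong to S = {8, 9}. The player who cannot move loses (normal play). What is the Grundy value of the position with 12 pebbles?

1

n :  0  1  2  3  4  5  6  7  8  9 10 11 12
G :  0  0  0  0  0  0  0  0  1  1  1  1  1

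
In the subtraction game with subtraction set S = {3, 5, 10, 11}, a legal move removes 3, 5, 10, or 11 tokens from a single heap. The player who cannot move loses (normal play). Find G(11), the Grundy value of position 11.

1

n :  0  1  2  3  4  5  6  7  8  9 10 11
G :  0  0  0  1  1  1  2  2  0  0  3  1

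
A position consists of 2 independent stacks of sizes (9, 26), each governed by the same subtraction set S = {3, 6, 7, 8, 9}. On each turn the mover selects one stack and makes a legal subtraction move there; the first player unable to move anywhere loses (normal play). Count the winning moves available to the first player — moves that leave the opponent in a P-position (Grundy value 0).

All stacks use S = {3, 6, 7, 8, 9}:
n :  0  1  2  3  4  5  6  7  8  9 10 11 12 13 14 15 16 17 18 19 20 21 22 23 24 25 26
G :  0  0  0  1  1  1  2  2  2  3  3  3  0  0  0  1  1  1  2  2  2  3  3  3  0  0  0
Stack A: G(9) = 3.
Stack B: G(26) = 0.
Combined Grundy value = 3 ⊕ 0 = 3.
A winning move leaves total XOR = 0, i.e. changes one component's Grundy value g to g ⊕ X where X is the current total.
Stack A: need g' = 3⊕3 = 0. Options: 9−3→G=2, 9−6→G=1, 9−7→G=0, 9−8→G=0, 9−9→G=0. Hits: 3.
Stack B: need g' = 0⊕3 = 3. Options: 26−3→G=3, 26−6→G=2, 26−7→G=2, 26−8→G=2, 26−9→G=1. Hits: 1.

4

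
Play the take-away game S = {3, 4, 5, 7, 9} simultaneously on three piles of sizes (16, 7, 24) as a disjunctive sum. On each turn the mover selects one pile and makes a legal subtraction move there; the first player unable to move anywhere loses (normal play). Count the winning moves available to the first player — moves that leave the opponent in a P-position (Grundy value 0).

All piles use S = {3, 4, 5, 7, 9}:
G(0) = 0
G(1) = mex{} = 0
G(2) = mex{} = 0
G(3) = mex{0} = 1
G(4) = mex{0,0} = 1
G(5) = mex{0,0,0} = 1
G(6) = mex{1,0,0} = 2
G(7) = mex{1,1,0,0} = 2
G(8) = mex{1,1,1,0} = 2
G(9) = mex{2,1,1,0,0} = 3
G(10) = mex{2,2,1,1,0} = 3
G(11) = mex{2,2,2,1,0} = 3
G(12) = mex{3,2,2,1,1} = 0
G(13) = mex{3,3,2,2,1} = 0
G(14) = mex{3,3,3,2,1} = 0
G(15) = mex{0,3,3,2,2} = 1
G(16) = mex{0,0,3,3,2} = 1
G(17) = mex{0,0,0,3,2} = 1
G(18) = mex{1,0,0,3,3} = 2
G(19) = mex{1,1,0,0,3} = 2
G(20) = mex{1,1,1,0,3} = 2
G(21) = mex{2,1,1,0,0} = 3
G(22) = mex{2,2,1,1,0} = 3
G(23) = mex{2,2,2,1,0} = 3
G(24) = mex{3,2,2,1,1} = 0
Pile A: G(16) = 1.
Pile B: G(7) = 2.
Pile C: G(24) = 0.
Combined Grundy value = 1 ⊕ 2 ⊕ 0 = 3.
A winning move leaves total XOR = 0, i.e. changes one component's Grundy value g to g ⊕ X where X is the current total.
Pile A: need g' = 1⊕3 = 2. Options: 16−3→G=0, 16−4→G=0, 16−5→G=3, 16−7→G=3, 16−9→G=2. Hits: 1.
Pile B: need g' = 2⊕3 = 1. Options: 7−3→G=1, 7−4→G=1, 7−5→G=0, 7−7→G=0. Hits: 2.
Pile C: need g' = 0⊕3 = 3. Options: 24−3→G=3, 24−4→G=2, 24−5→G=2, 24−7→G=1, 24−9→G=1. Hits: 1.

4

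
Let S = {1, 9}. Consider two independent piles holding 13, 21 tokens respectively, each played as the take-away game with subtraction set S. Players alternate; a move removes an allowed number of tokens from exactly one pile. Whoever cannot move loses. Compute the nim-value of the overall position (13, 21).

0

All piles use S = {1, 9}:
G(0) = 0
G(1) = mex{0} = 1
G(2) = mex{1} = 0
G(3) = mex{0} = 1
G(4) = mex{1} = 0
G(5) = mex{0} = 1
G(6) = mex{1} = 0
G(7) = mex{0} = 1
G(8) = mex{1} = 0
G(9) = mex{0,0} = 1
G(10) = mex{1,1} = 0
G(11) = mex{0,0} = 1
G(12) = mex{1,1} = 0
G(13) = mex{0,0} = 1
G(14) = mex{1,1} = 0
G(15) = mex{0,0} = 1
G(16) = mex{1,1} = 0
G(17) = mex{0,0} = 1
G(18) = mex{1,1} = 0
G(19) = mex{0,0} = 1
G(20) = mex{1,1} = 0
G(21) = mex{0,0} = 1
Pile A: G(13) = 1.
Pile B: G(21) = 1.
Combined Grundy value = 1 ⊕ 1 = 0.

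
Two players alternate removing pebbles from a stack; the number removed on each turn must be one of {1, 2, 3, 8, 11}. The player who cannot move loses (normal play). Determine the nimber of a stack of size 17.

4

n :  0  1  2  3  4  5  6  7  8  9 10 11 12 13 14 15 16 17
G :  0  1  2  3  0  1  2  3  4  0  1  2  3  0  1  2  3  4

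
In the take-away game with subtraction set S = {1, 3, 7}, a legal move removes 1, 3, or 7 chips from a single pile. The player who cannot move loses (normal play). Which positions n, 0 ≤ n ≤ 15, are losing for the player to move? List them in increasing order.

G(0) = 0
G(1) = mex{0} = 1
G(2) = mex{1} = 0
G(3) = mex{0,0} = 1
G(4) = mex{1,1} = 0
G(5) = mex{0,0} = 1
G(6) = mex{1,1} = 0
G(7) = mex{0,0,0} = 1
G(8) = mex{1,1,1} = 0
G(9) = mex{0,0,0} = 1
G(10) = mex{1,1,1} = 0
G(11) = mex{0,0,0} = 1
G(12) = mex{1,1,1} = 0
G(13) = mex{0,0,0} = 1
G(14) = mex{1,1,1} = 0
G(15) = mex{0,0,0} = 1
P-positions are exactly the n with G(n) = 0.

0, 2, 4, 6, 8, 10, 12, 14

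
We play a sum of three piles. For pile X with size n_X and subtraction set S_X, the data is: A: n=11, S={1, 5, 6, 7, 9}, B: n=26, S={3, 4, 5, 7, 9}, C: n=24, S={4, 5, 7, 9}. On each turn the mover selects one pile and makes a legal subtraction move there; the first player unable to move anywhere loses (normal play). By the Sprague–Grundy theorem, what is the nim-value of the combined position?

Pile A, S = {1, 5, 6, 7, 9}:
n :  0  1  2  3  4  5  6  7  8  9 10 11
G :  0  1  0  1  0  1  2  3  2  3  2  3
G_A(11) = 3.
Pile B, S = {3, 4, 5, 7, 9}:
G(0) = 0
G(1) = mex{} = 0
G(2) = mex{} = 0
G(3) = mex{0} = 1
G(4) = mex{0,0} = 1
G(5) = mex{0,0,0} = 1
G(6) = mex{1,0,0} = 2
G(7) = mex{1,1,0,0} = 2
G(8) = mex{1,1,1,0} = 2
G(9) = mex{2,1,1,0,0} = 3
G(10) = mex{2,2,1,1,0} = 3
G(11) = mex{2,2,2,1,0} = 3
G(12) = mex{3,2,2,1,1} = 0
G(13) = mex{3,3,2,2,1} = 0
G(14) = mex{3,3,3,2,1} = 0
G(15) = mex{0,3,3,2,2} = 1
G(16) = mex{0,0,3,3,2} = 1
G(17) = mex{0,0,0,3,2} = 1
G(18) = mex{1,0,0,3,3} = 2
G(19) = mex{1,1,0,0,3} = 2
G(20) = mex{1,1,1,0,3} = 2
G(21) = mex{2,1,1,0,0} = 3
G(22) = mex{2,2,1,1,0} = 3
G(23) = mex{2,2,2,1,0} = 3
G(24) = mex{3,2,2,1,1} = 0
G(25) = mex{3,3,2,2,1} = 0
G(26) = mex{3,3,3,2,1} = 0
G_B(26) = 0.
Pile C, S = {4, 5, 7, 9}:
G(0) = 0
G(1) = mex{} = 0
G(2) = mex{} = 0
G(3) = mex{} = 0
G(4) = mex{0} = 1
G(5) = mex{0,0} = 1
G(6) = mex{0,0} = 1
G(7) = mex{0,0,0} = 1
G(8) = mex{1,0,0} = 2
G(9) = mex{1,1,0,0} = 2
G(10) = mex{1,1,0,0} = 2
G(11) = mex{1,1,1,0} = 2
G(12) = mex{2,1,1,0} = 3
G(13) = mex{2,2,1,1} = 0
G(14) = mex{2,2,1,1} = 0
G(15) = mex{2,2,2,1} = 0
G(16) = mex{3,2,2,1} = 0
G(17) = mex{0,3,2,2} = 1
G(18) = mex{0,0,2,2} = 1
G(19) = mex{0,0,3,2} = 1
G(20) = mex{0,0,0,2} = 1
G(21) = mex{1,0,0,3} = 2
G(22) = mex{1,1,0,0} = 2
G(23) = mex{1,1,0,0} = 2
G(24) = mex{1,1,1,0} = 2
G_C(24) = 2.
Combined Grundy value = 3 ⊕ 0 ⊕ 2 = 1.

1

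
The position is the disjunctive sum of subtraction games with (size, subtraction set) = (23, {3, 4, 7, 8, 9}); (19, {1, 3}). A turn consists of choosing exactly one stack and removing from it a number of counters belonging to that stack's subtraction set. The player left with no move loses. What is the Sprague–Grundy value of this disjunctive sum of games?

2

Stack A, S = {3, 4, 7, 8, 9}:
G(0) = 0
G(1) = mex{} = 0
G(2) = mex{} = 0
G(3) = mex{0} = 1
G(4) = mex{0,0} = 1
G(5) = mex{0,0} = 1
G(6) = mex{1,0} = 2
G(7) = mex{1,1,0} = 2
G(8) = mex{1,1,0,0} = 2
G(9) = mex{2,1,0,0,0} = 3
G(10) = mex{2,2,1,0,0} = 3
G(11) = mex{2,2,1,1,0} = 3
G(12) = mex{3,2,1,1,1} = 0
G(13) = mex{3,3,2,1,1} = 0
G(14) = mex{3,3,2,2,1} = 0
G(15) = mex{0,3,2,2,2} = 1
G(16) = mex{0,0,3,2,2} = 1
G(17) = mex{0,0,3,3,2} = 1
G(18) = mex{1,0,3,3,3} = 2
G(19) = mex{1,1,0,3,3} = 2
G(20) = mex{1,1,0,0,3} = 2
G(21) = mex{2,1,0,0,0} = 3
G(22) = mex{2,2,1,0,0} = 3
G(23) = mex{2,2,1,1,0} = 3
G_A(23) = 3.
Stack B, S = {1, 3}:
G(0) = 0
G(1) = mex{0} = 1
G(2) = mex{1} = 0
G(3) = mex{0,0} = 1
G(4) = mex{1,1} = 0
G(5) = mex{0,0} = 1
G(6) = mex{1,1} = 0
G(7) = mex{0,0} = 1
G(8) = mex{1,1} = 0
G(9) = mex{0,0} = 1
G(10) = mex{1,1} = 0
G(11) = mex{0,0} = 1
G(12) = mex{1,1} = 0
G(13) = mex{0,0} = 1
G(14) = mex{1,1} = 0
G(15) = mex{0,0} = 1
G(16) = mex{1,1} = 0
G(17) = mex{0,0} = 1
G(18) = mex{1,1} = 0
G(19) = mex{0,0} = 1
G_B(19) = 1.
Combined Grundy value = 3 ⊕ 1 = 2.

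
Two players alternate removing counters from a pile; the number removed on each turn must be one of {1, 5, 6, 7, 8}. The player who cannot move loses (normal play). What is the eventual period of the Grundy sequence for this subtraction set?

13

n :  0  1  2  3  4  5  6  7  8  9 10 11 12 13 14 15 16 17 18 19 20 21 22 23 24 25 26 27
G :  0  1  0  1  0  1  2  3  2  3  2  3  4  0  1  0  1  0  1  2  3  2  3  2  3  4  0  1
G(n+13) = G(n) holds for n = 0,…,7 (a full window of length max(S) = 8), so the sequence is purely periodic with period 13.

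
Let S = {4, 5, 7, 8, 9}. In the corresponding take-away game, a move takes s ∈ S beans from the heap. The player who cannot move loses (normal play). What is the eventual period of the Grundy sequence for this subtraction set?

13

G(0) = 0
G(1) = mex{} = 0
G(2) = mex{} = 0
G(3) = mex{} = 0
G(4) = mex{0} = 1
G(5) = mex{0,0} = 1
G(6) = mex{0,0} = 1
G(7) = mex{0,0,0} = 1
G(8) = mex{1,0,0,0} = 2
G(9) = mex{1,1,0,0,0} = 2
G(10) = mex{1,1,0,0,0} = 2
G(11) = mex{1,1,1,0,0} = 2
G(12) = mex{2,1,1,1,0} = 3
G(13) = mex{2,2,1,1,1} = 0
G(14) = mex{2,2,1,1,1} = 0
G(15) = mex{2,2,2,1,1} = 0
G(16) = mex{3,2,2,2,1} = 0
G(17) = mex{0,3,2,2,2} = 1
G(18) = mex{0,0,2,2,2} = 1
G(19) = mex{0,0,3,2,2} = 1
G(20) = mex{0,0,0,3,2} = 1
G(21) = mex{1,0,0,0,3} = 2
G(22) = mex{1,1,0,0,0} = 2
G(23) = mex{1,1,0,0,0} = 2
G(24) = mex{1,1,1,0,0} = 2
G(25) = mex{2,1,1,1,0} = 3
G(26) = mex{2,2,1,1,1} = 0
G(27) = mex{2,2,1,1,1} = 0
G(n+13) = G(n) holds for n = 0,…,8 (a full window of length max(S) = 9), so the sequence is purely periodic with period 13.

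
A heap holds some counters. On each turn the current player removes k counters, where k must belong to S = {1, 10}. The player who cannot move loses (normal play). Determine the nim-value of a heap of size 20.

n :  0  1  2  3  4  5  6  7  8  9 10 11 12 13 14 15 16 17 18 19 20
G :  0  1  0  1  0  1  0  1  0  1  2  0  1  0  1  0  1  0  1  0  1

1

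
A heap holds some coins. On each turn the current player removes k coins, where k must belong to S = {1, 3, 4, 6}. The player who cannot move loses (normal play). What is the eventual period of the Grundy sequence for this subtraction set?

7

G(0) = 0
G(1) = mex{0} = 1
G(2) = mex{1} = 0
G(3) = mex{0,0} = 1
G(4) = mex{1,1,0} = 2
G(5) = mex{2,0,1} = 3
G(6) = mex{3,1,0,0} = 2
G(7) = mex{2,2,1,1} = 0
G(8) = mex{0,3,2,0} = 1
G(9) = mex{1,2,3,1} = 0
G(10) = mex{0,0,2,2} = 1
G(11) = mex{1,1,0,3} = 2
G(12) = mex{2,0,1,2} = 3
G(13) = mex{3,1,0,0} = 2
G(14) = mex{2,2,1,1} = 0
G(15) = mex{0,3,2,0} = 1
G(n+7) = G(n) holds for n = 0,…,5 (a full window of length max(S) = 6), so the sequence is purely periodic with period 7.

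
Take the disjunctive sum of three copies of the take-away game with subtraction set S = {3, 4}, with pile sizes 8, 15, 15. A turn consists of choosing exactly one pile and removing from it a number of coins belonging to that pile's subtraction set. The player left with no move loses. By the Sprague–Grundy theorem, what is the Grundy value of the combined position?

0

All piles use S = {3, 4}:
G(0) = 0
G(1) = mex{} = 0
G(2) = mex{} = 0
G(3) = mex{0} = 1
G(4) = mex{0,0} = 1
G(5) = mex{0,0} = 1
G(6) = mex{1,0} = 2
G(7) = mex{1,1} = 0
G(8) = mex{1,1} = 0
G(9) = mex{2,1} = 0
G(10) = mex{0,2} = 1
G(11) = mex{0,0} = 1
G(12) = mex{0,0} = 1
G(13) = mex{1,0} = 2
G(14) = mex{1,1} = 0
G(15) = mex{1,1} = 0
Pile A: G(8) = 0.
Pile B: G(15) = 0.
Pile C: G(15) = 0.
Combined Grundy value = 0 ⊕ 0 ⊕ 0 = 0.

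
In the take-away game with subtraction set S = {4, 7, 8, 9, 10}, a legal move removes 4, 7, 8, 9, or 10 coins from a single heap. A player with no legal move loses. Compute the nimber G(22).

G(0) = 0
G(1) = mex{} = 0
G(2) = mex{} = 0
G(3) = mex{} = 0
G(4) = mex{0} = 1
G(5) = mex{0} = 1
G(6) = mex{0} = 1
G(7) = mex{0,0} = 1
G(8) = mex{1,0,0} = 2
G(9) = mex{1,0,0,0} = 2
G(10) = mex{1,0,0,0,0} = 2
G(11) = mex{1,1,0,0,0} = 2
G(12) = mex{2,1,1,0,0} = 3
G(13) = mex{2,1,1,1,0} = 3
G(14) = mex{2,1,1,1,1} = 0
G(15) = mex{2,2,1,1,1} = 0
G(16) = mex{3,2,2,1,1} = 0
G(17) = mex{3,2,2,2,1} = 0
G(18) = mex{0,2,2,2,2} = 1
G(19) = mex{0,3,2,2,2} = 1
G(20) = mex{0,3,3,2,2} = 1
G(21) = mex{0,0,3,3,2} = 1
G(22) = mex{1,0,0,3,3} = 2

2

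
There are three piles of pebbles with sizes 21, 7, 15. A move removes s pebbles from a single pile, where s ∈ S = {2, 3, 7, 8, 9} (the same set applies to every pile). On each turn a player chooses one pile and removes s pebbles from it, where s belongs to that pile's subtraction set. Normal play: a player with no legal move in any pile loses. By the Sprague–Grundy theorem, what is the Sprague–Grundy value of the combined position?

3

All piles use S = {2, 3, 7, 8, 9}:
n :  0  1  2  3  4  5  6  7  8  9 10 11 12 13 14 15 16 17 18 19 20 21
G :  0  0  1  1  2  0  0  1  1  2  2  0  3  1  2  2  0  0  1  1  2  0
Pile A: G(21) = 0.
Pile B: G(7) = 1.
Pile C: G(15) = 2.
Combined Grundy value = 0 ⊕ 1 ⊕ 2 = 3.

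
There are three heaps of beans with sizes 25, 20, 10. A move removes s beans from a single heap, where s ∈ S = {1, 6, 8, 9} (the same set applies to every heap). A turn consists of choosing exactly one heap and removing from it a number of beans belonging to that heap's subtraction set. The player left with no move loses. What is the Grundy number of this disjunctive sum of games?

3

All heaps use S = {1, 6, 8, 9}:
G(0) = 0
G(1) = mex{0} = 1
G(2) = mex{1} = 0
G(3) = mex{0} = 1
G(4) = mex{1} = 0
G(5) = mex{0} = 1
G(6) = mex{1,0} = 2
G(7) = mex{2,1} = 0
G(8) = mex{0,0,0} = 1
G(9) = mex{1,1,1,0} = 2
G(10) = mex{2,0,0,1} = 3
G(11) = mex{3,1,1,0} = 2
G(12) = mex{2,2,0,1} = 3
G(13) = mex{3,0,1,0} = 2
G(14) = mex{2,1,2,1} = 0
G(15) = mex{0,2,0,2} = 1
G(16) = mex{1,3,1,0} = 2
G(17) = mex{2,2,2,1} = 0
G(18) = mex{0,3,3,2} = 1
G(19) = mex{1,2,2,3} = 0
G(20) = mex{0,0,3,2} = 1
G(21) = mex{1,1,2,3} = 0
G(22) = mex{0,2,0,2} = 1
G(23) = mex{1,0,1,0} = 2
G(24) = mex{2,1,2,1} = 0
G(25) = mex{0,0,0,2} = 1
Heap A: G(25) = 1.
Heap B: G(20) = 1.
Heap C: G(10) = 3.
Combined Grundy value = 1 ⊕ 1 ⊕ 3 = 3.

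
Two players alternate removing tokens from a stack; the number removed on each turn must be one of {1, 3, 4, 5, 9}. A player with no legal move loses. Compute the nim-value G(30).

2

n :  0  1  2  3  4  5  6  7  8  9 10 11 12 13 14 15 16 17 18 19 20 21 22 23 24 25 26 27 28 29 30
G :  0  1  0  1  2  3  2  3  0  1  0  1  2  3  2  3  0  1  0  1  2  3  2  3  0  1  0  1  2  3  2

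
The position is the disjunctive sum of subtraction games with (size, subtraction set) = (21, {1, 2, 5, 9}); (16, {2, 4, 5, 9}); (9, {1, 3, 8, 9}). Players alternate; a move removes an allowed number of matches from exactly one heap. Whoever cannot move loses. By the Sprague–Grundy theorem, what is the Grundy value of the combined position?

3

Heap A, S = {1, 2, 5, 9}:
n :  0  1  2  3  4  5  6  7  8  9 10 11 12 13 14 15 16 17 18 19 20 21
G :  0  1  2  0  1  2  0  1  2  3  0  1  2  0  1  2  0  1  2  3  0  1
G_A(21) = 1.
Heap B, S = {2, 4, 5, 9}:
G(0) = 0
G(1) = mex{} = 0
G(2) = mex{0} = 1
G(3) = mex{0} = 1
G(4) = mex{1,0} = 2
G(5) = mex{1,0,0} = 2
G(6) = mex{2,1,0} = 3
G(7) = mex{2,1,1} = 0
G(8) = mex{3,2,1} = 0
G(9) = mex{0,2,2,0} = 1
G(10) = mex{0,3,2,0} = 1
G(11) = mex{1,0,3,1} = 2
G(12) = mex{1,0,0,1} = 2
G(13) = mex{2,1,0,2} = 3
G(14) = mex{2,1,1,2} = 0
G(15) = mex{3,2,1,3} = 0
G(16) = mex{0,2,2,0} = 1
G_B(16) = 1.
Heap C, S = {1, 3, 8, 9}:
n : 0 1 2 3 4 5 6 7 8 9
G : 0 1 0 1 0 1 0 1 2 3
G_C(9) = 3.
Combined Grundy value = 1 ⊕ 1 ⊕ 3 = 3.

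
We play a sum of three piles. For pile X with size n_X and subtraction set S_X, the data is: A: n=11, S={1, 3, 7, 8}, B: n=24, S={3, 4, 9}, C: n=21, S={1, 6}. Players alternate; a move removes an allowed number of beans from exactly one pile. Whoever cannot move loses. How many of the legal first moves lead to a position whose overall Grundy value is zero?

Pile A, S = {1, 3, 7, 8}:
G(0) = 0
G(1) = mex{0} = 1
G(2) = mex{1} = 0
G(3) = mex{0,0} = 1
G(4) = mex{1,1} = 0
G(5) = mex{0,0} = 1
G(6) = mex{1,1} = 0
G(7) = mex{0,0,0} = 1
G(8) = mex{1,1,1,0} = 2
G(9) = mex{2,0,0,1} = 3
G(10) = mex{3,1,1,0} = 2
G(11) = mex{2,2,0,1} = 3
G_A(11) = 3.
Pile B, S = {3, 4, 9}:
n :  0  1  2  3  4  5  6  7  8  9 10 11 12 13 14 15 16 17 18 19 20 21 22 23 24
G :  0  0  0  1  1  1  2  0  0  3  1  1  2  0  0  0  1  1  1  2  0  0  3  1  1
G_B(24) = 1.
Pile C, S = {1, 6}:
G(0) = 0
G(1) = mex{0} = 1
G(2) = mex{1} = 0
G(3) = mex{0} = 1
G(4) = mex{1} = 0
G(5) = mex{0} = 1
G(6) = mex{1,0} = 2
G(7) = mex{2,1} = 0
G(8) = mex{0,0} = 1
G(9) = mex{1,1} = 0
G(10) = mex{0,0} = 1
G(11) = mex{1,1} = 0
G(12) = mex{0,2} = 1
G(13) = mex{1,0} = 2
G(14) = mex{2,1} = 0
G(15) = mex{0,0} = 1
G(16) = mex{1,1} = 0
G(17) = mex{0,0} = 1
G(18) = mex{1,1} = 0
G(19) = mex{0,2} = 1
G(20) = mex{1,0} = 2
G(21) = mex{2,1} = 0
G_C(21) = 0.
Combined Grundy value = 3 ⊕ 1 ⊕ 0 = 2.
A winning move leaves total XOR = 0, i.e. changes one component's Grundy value g to g ⊕ X where X is the current total.
Pile A: need g' = 3⊕2 = 1. Options: 11−1→G=2, 11−3→G=2, 11−7→G=0, 11−8→G=1. Hits: 1.
Pile B: need g' = 1⊕2 = 3. Options: 24−3→G=0, 24−4→G=0, 24−9→G=0. Hits: 0.
Pile C: need g' = 0⊕2 = 2. Options: 21−1→G=2, 21−6→G=1. Hits: 1.

2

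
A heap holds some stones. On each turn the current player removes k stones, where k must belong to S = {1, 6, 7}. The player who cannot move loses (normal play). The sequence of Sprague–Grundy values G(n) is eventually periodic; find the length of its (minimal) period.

G(0) = 0
G(1) = mex{0} = 1
G(2) = mex{1} = 0
G(3) = mex{0} = 1
G(4) = mex{1} = 0
G(5) = mex{0} = 1
G(6) = mex{1,0} = 2
G(7) = mex{2,1,0} = 3
G(8) = mex{3,0,1} = 2
G(9) = mex{2,1,0} = 3
G(10) = mex{3,0,1} = 2
G(11) = mex{2,1,0} = 3
G(12) = mex{3,2,1} = 0
G(13) = mex{0,3,2} = 1
G(14) = mex{1,2,3} = 0
G(15) = mex{0,3,2} = 1
G(16) = mex{1,2,3} = 0
G(17) = mex{0,3,2} = 1
G(18) = mex{1,0,3} = 2
G(19) = mex{2,1,0} = 3
G(20) = mex{3,0,1} = 2
G(21) = mex{2,1,0} = 3
G(22) = mex{3,0,1} = 2
G(23) = mex{2,1,0} = 3
G(24) = mex{3,2,1} = 0
G(25) = mex{0,3,2} = 1
G(n+12) = G(n) holds for n = 0,…,6 (a full window of length max(S) = 7), so the sequence is purely periodic with period 12.

12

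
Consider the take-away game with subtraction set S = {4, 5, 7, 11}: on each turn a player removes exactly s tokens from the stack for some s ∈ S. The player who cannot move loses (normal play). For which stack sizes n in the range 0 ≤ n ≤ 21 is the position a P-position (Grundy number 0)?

0, 1, 2, 3, 15, 16, 17, 18

n :  0  1  2  3  4  5  6  7  8  9 10 11 12 13 14 15 16 17 18 19 20 21
G :  0  0  0  0  1  1  1  1  2  2  2  2  3  3  3  0  0  0  0  1  1  1
P-positions are exactly the n with G(n) = 0.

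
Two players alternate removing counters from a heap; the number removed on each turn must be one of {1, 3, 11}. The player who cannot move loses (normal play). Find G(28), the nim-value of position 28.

0

n :  0  1  2  3  4  5  6  7  8  9 10 11 12 13 14 15 16 17 18 19 20 21 22 23 24 25 26 27 28
G :  0  1  0  1  0  1  0  1  0  1  0  1  0  1  0  1  0  1  0  1  0  1  0  1  0  1  0  1  0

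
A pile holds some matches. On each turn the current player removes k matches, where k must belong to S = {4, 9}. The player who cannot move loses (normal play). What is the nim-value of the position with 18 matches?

n :  0  1  2  3  4  5  6  7  8  9 10 11 12 13 14 15 16 17 18
G :  0  0  0  0  1  1  1  1  0  2  2  2  1  0  0  0  0  1  1

1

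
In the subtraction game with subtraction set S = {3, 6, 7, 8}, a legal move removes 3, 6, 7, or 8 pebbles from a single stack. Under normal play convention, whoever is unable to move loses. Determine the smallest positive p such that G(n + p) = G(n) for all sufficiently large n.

n :  0  1  2  3  4  5  6  7  8  9 10 11 12 13 14 15 16 17 18 19 20 21 22 23
G :  0  0  0  1  1  1  2  2  2  3  3  0  0  0  1  1  1  2  2  2  3  3  0  0
G(n+11) = G(n) holds for n = 0,…,7 (a full window of length max(S) = 8), so the sequence is purely periodic with period 11.

11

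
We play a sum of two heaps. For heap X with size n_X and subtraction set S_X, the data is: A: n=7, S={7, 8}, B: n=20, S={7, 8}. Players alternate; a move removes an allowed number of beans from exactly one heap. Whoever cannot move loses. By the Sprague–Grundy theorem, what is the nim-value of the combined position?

Heap A, S = {7, 8}:
G(0) = 0
G(1) = mex{} = 0
G(2) = mex{} = 0
G(3) = mex{} = 0
G(4) = mex{} = 0
G(5) = mex{} = 0
G(6) = mex{} = 0
G(7) = mex{0} = 1
G_A(7) = 1.
Heap B, S = {7, 8}:
G(0) = 0
G(1) = mex{} = 0
G(2) = mex{} = 0
G(3) = mex{} = 0
G(4) = mex{} = 0
G(5) = mex{} = 0
G(6) = mex{} = 0
G(7) = mex{0} = 1
G(8) = mex{0,0} = 1
G(9) = mex{0,0} = 1
G(10) = mex{0,0} = 1
G(11) = mex{0,0} = 1
G(12) = mex{0,0} = 1
G(13) = mex{0,0} = 1
G(14) = mex{1,0} = 2
G(15) = mex{1,1} = 0
G(16) = mex{1,1} = 0
G(17) = mex{1,1} = 0
G(18) = mex{1,1} = 0
G(19) = mex{1,1} = 0
G(20) = mex{1,1} = 0
G_B(20) = 0.
Combined Grundy value = 1 ⊕ 0 = 1.

1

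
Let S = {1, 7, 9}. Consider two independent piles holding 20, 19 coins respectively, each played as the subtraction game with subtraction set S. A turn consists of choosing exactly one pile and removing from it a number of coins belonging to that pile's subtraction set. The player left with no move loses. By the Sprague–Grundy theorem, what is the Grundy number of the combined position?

1

All piles use S = {1, 7, 9}:
n :  0  1  2  3  4  5  6  7  8  9 10 11 12 13 14 15 16 17 18 19 20
G :  0  1  0  1  0  1  0  1  0  1  0  1  0  1  0  1  0  1  0  1  0
Pile A: G(20) = 0.
Pile B: G(19) = 1.
Combined Grundy value = 0 ⊕ 1 = 1.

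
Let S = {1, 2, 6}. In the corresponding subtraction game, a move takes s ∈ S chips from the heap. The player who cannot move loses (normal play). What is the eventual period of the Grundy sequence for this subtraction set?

7

n :  0  1  2  3  4  5  6  7  8  9 10 11 12 13 14 15
G :  0  1  2  0  1  2  3  0  1  2  0  1  2  3  0  1
G(n+7) = G(n) holds for n = 0,…,5 (a full window of length max(S) = 6), so the sequence is purely periodic with period 7.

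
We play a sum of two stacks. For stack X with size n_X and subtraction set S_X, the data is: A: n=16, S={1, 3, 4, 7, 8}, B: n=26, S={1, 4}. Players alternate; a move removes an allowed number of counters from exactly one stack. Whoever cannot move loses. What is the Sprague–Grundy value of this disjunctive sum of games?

2

Stack A, S = {1, 3, 4, 7, 8}:
G(0) = 0
G(1) = mex{0} = 1
G(2) = mex{1} = 0
G(3) = mex{0,0} = 1
G(4) = mex{1,1,0} = 2
G(5) = mex{2,0,1} = 3
G(6) = mex{3,1,0} = 2
G(7) = mex{2,2,1,0} = 3
G(8) = mex{3,3,2,1,0} = 4
G(9) = mex{4,2,3,0,1} = 5
G(10) = mex{5,3,2,1,0} = 4
G(11) = mex{4,4,3,2,1} = 0
G(12) = mex{0,5,4,3,2} = 1
G(13) = mex{1,4,5,2,3} = 0
G(14) = mex{0,0,4,3,2} = 1
G(15) = mex{1,1,0,4,3} = 2
G(16) = mex{2,0,1,5,4} = 3
G_A(16) = 3.
Stack B, S = {1, 4}:
n :  0  1  2  3  4  5  6  7  8  9 10 11 12 13 14 15 16 17 18 19 20 21 22 23 24 25 26
G :  0  1  0  1  2  0  1  0  1  2  0  1  0  1  2  0  1  0  1  2  0  1  0  1  2  0  1
G_B(26) = 1.
Combined Grundy value = 3 ⊕ 1 = 2.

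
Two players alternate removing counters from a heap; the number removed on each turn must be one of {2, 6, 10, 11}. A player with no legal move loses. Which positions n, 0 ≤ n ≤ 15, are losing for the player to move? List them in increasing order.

0, 1, 4, 5, 8, 9, 13

G(0) = 0
G(1) = mex{} = 0
G(2) = mex{0} = 1
G(3) = mex{0} = 1
G(4) = mex{1} = 0
G(5) = mex{1} = 0
G(6) = mex{0,0} = 1
G(7) = mex{0,0} = 1
G(8) = mex{1,1} = 0
G(9) = mex{1,1} = 0
G(10) = mex{0,0,0} = 1
G(11) = mex{0,0,0,0} = 1
G(12) = mex{1,1,1,0} = 2
G(13) = mex{1,1,1,1} = 0
G(14) = mex{2,0,0,1} = 3
G(15) = mex{0,0,0,0} = 1
P-positions are exactly the n with G(n) = 0.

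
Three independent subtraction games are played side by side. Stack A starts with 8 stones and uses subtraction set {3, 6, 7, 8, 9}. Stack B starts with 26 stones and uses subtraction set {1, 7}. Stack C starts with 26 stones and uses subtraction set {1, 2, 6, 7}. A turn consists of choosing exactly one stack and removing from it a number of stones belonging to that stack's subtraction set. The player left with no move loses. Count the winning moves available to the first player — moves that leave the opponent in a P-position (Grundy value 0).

0

Stack A, S = {3, 6, 7, 8, 9}:
n : 0 1 2 3 4 5 6 7 8
G : 0 0 0 1 1 1 2 2 2
G_A(8) = 2.
Stack B, S = {1, 7}:
G(0) = 0
G(1) = mex{0} = 1
G(2) = mex{1} = 0
G(3) = mex{0} = 1
G(4) = mex{1} = 0
G(5) = mex{0} = 1
G(6) = mex{1} = 0
G(7) = mex{0,0} = 1
G(8) = mex{1,1} = 0
G(9) = mex{0,0} = 1
G(10) = mex{1,1} = 0
G(11) = mex{0,0} = 1
G(12) = mex{1,1} = 0
G(13) = mex{0,0} = 1
G(14) = mex{1,1} = 0
G(15) = mex{0,0} = 1
G(16) = mex{1,1} = 0
G(17) = mex{0,0} = 1
G(18) = mex{1,1} = 0
G(19) = mex{0,0} = 1
G(20) = mex{1,1} = 0
G(21) = mex{0,0} = 1
G(22) = mex{1,1} = 0
G(23) = mex{0,0} = 1
G(24) = mex{1,1} = 0
G(25) = mex{0,0} = 1
G(26) = mex{1,1} = 0
G_B(26) = 0.
Stack C, S = {1, 2, 6, 7}:
G(0) = 0
G(1) = mex{0} = 1
G(2) = mex{1,0} = 2
G(3) = mex{2,1} = 0
G(4) = mex{0,2} = 1
G(5) = mex{1,0} = 2
G(6) = mex{2,1,0} = 3
G(7) = mex{3,2,1,0} = 4
G(8) = mex{4,3,2,1} = 0
G(9) = mex{0,4,0,2} = 1
G(10) = mex{1,0,1,0} = 2
G(11) = mex{2,1,2,1} = 0
G(12) = mex{0,2,3,2} = 1
G(13) = mex{1,0,4,3} = 2
G(14) = mex{2,1,0,4} = 3
G(15) = mex{3,2,1,0} = 4
G(16) = mex{4,3,2,1} = 0
G(17) = mex{0,4,0,2} = 1
G(18) = mex{1,0,1,0} = 2
G(19) = mex{2,1,2,1} = 0
G(20) = mex{0,2,3,2} = 1
G(21) = mex{1,0,4,3} = 2
G(22) = mex{2,1,0,4} = 3
G(23) = mex{3,2,1,0} = 4
G(24) = mex{4,3,2,1} = 0
G(25) = mex{0,4,0,2} = 1
G(26) = mex{1,0,1,0} = 2
G_C(26) = 2.
Combined Grundy value = 2 ⊕ 0 ⊕ 2 = 0.
A winning move leaves total XOR = 0, i.e. changes one component's Grundy value g to g ⊕ X where X is the current total.
Stack A: target g' = 2⊕0 = 2, but every legal move changes the Grundy value (mex property), so 0 moves.
Stack B: target g' = 0⊕0 = 0, but every legal move changes the Grundy value (mex property), so 0 moves.
Stack C: target g' = 2⊕0 = 2, but every legal move changes the Grundy value (mex property), so 0 moves.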